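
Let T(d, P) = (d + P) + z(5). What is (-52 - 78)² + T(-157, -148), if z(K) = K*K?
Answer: 16620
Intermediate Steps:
z(K) = K²
T(d, P) = 25 + P + d (T(d, P) = (d + P) + 5² = (P + d) + 25 = 25 + P + d)
(-52 - 78)² + T(-157, -148) = (-52 - 78)² + (25 - 148 - 157) = (-130)² - 280 = 16900 - 280 = 16620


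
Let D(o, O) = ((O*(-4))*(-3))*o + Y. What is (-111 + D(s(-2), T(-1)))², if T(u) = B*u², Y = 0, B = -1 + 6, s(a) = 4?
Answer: 16641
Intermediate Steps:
B = 5
T(u) = 5*u²
D(o, O) = 12*O*o (D(o, O) = ((O*(-4))*(-3))*o + 0 = (-4*O*(-3))*o + 0 = (12*O)*o + 0 = 12*O*o + 0 = 12*O*o)
(-111 + D(s(-2), T(-1)))² = (-111 + 12*(5*(-1)²)*4)² = (-111 + 12*(5*1)*4)² = (-111 + 12*5*4)² = (-111 + 240)² = 129² = 16641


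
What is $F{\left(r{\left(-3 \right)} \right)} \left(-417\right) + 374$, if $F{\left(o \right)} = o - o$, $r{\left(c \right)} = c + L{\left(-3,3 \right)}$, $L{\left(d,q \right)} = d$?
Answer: $374$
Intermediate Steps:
$r{\left(c \right)} = -3 + c$ ($r{\left(c \right)} = c - 3 = -3 + c$)
$F{\left(o \right)} = 0$
$F{\left(r{\left(-3 \right)} \right)} \left(-417\right) + 374 = 0 \left(-417\right) + 374 = 0 + 374 = 374$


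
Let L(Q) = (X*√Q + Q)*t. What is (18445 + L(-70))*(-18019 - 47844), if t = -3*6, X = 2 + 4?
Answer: -1297830415 + 7113204*I*√70 ≈ -1.2978e+9 + 5.9513e+7*I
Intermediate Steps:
X = 6
t = -18
L(Q) = -108*√Q - 18*Q (L(Q) = (6*√Q + Q)*(-18) = (Q + 6*√Q)*(-18) = -108*√Q - 18*Q)
(18445 + L(-70))*(-18019 - 47844) = (18445 + (-108*I*√70 - 18*(-70)))*(-18019 - 47844) = (18445 + (-108*I*√70 + 1260))*(-65863) = (18445 + (1260 - 108*I*√70))*(-65863) = (19705 - 108*I*√70)*(-65863) = -1297830415 + 7113204*I*√70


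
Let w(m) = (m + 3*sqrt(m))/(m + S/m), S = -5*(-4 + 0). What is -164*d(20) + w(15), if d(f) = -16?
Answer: 128621/49 + 9*sqrt(15)/49 ≈ 2625.6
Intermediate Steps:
S = 20 (S = -5*(-4) = 20)
w(m) = (m + 3*sqrt(m))/(m + 20/m)
-164*d(20) + w(15) = -164*(-16) + (15**2 + 3*15**(3/2))/(20 + 15**2) = 2624 + (225 + 3*(15*sqrt(15)))/(20 + 225) = 2624 + (225 + 45*sqrt(15))/245 = 2624 + (45/49 + 9*sqrt(15)/49) = 128621/49 + 9*sqrt(15)/49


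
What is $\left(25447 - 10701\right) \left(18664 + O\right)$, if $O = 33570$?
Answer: $770242564$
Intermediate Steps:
$\left(25447 - 10701\right) \left(18664 + O\right) = \left(25447 - 10701\right) \left(18664 + 33570\right) = 14746 \cdot 52234 = 770242564$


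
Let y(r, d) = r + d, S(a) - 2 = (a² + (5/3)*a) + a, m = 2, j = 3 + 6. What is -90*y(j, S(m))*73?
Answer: -133590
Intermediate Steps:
j = 9
S(a) = 2 + a² + 8*a/3 (S(a) = 2 + ((a² + (5/3)*a) + a) = 2 + ((a² + (5*(⅓))*a) + a) = 2 + ((a² + 5*a/3) + a) = 2 + (a² + 8*a/3) = 2 + a² + 8*a/3)
y(r, d) = d + r
-90*y(j, S(m))*73 = -90*((2 + 2² + (8/3)*2) + 9)*73 = -90*((2 + 4 + 16/3) + 9)*73 = -90*(34/3 + 9)*73 = -90*61/3*73 = -1830*73 = -133590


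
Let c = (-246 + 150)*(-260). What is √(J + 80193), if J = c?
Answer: √105153 ≈ 324.27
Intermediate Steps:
c = 24960 (c = -96*(-260) = 24960)
J = 24960
√(J + 80193) = √(24960 + 80193) = √105153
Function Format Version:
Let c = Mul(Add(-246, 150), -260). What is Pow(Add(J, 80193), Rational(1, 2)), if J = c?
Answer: Pow(105153, Rational(1, 2)) ≈ 324.27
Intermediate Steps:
c = 24960 (c = Mul(-96, -260) = 24960)
J = 24960
Pow(Add(J, 80193), Rational(1, 2)) = Pow(Add(24960, 80193), Rational(1, 2)) = Pow(105153, Rational(1, 2))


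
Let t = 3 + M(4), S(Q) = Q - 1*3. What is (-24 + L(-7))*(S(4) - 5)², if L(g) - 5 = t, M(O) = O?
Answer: -192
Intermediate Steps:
S(Q) = -3 + Q (S(Q) = Q - 3 = -3 + Q)
t = 7 (t = 3 + 4 = 7)
L(g) = 12 (L(g) = 5 + 7 = 12)
(-24 + L(-7))*(S(4) - 5)² = (-24 + 12)*((-3 + 4) - 5)² = -12*(1 - 5)² = -12*(-4)² = -12*16 = -192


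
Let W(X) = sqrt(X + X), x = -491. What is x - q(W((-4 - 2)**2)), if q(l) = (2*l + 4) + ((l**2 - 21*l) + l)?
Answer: -567 + 108*sqrt(2) ≈ -414.27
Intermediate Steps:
W(X) = sqrt(2)*sqrt(X) (W(X) = sqrt(2*X) = sqrt(2)*sqrt(X))
q(l) = 4 + l**2 - 18*l (q(l) = (4 + 2*l) + (l**2 - 20*l) = 4 + l**2 - 18*l)
x - q(W((-4 - 2)**2)) = -491 - (4 + (sqrt(2)*sqrt((-4 - 2)**2))**2 - 18*sqrt(2)*sqrt((-4 - 2)**2)) = -491 - (4 + (sqrt(2)*sqrt((-6)**2))**2 - 18*sqrt(2)*sqrt((-6)**2)) = -491 - (4 + (sqrt(2)*sqrt(36))**2 - 18*sqrt(2)*sqrt(36)) = -491 - (4 + (sqrt(2)*6)**2 - 18*sqrt(2)*6) = -491 - (4 + (6*sqrt(2))**2 - 108*sqrt(2)) = -491 - (4 + 72 - 108*sqrt(2)) = -491 - (76 - 108*sqrt(2)) = -491 + (-76 + 108*sqrt(2)) = -567 + 108*sqrt(2)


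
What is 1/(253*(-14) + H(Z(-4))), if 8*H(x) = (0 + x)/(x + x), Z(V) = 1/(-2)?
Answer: -16/56671 ≈ -0.00028233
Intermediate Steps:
Z(V) = -1/2
H(x) = 1/16 (H(x) = ((0 + x)/(x + x))/8 = (x/((2*x)))/8 = (x*(1/(2*x)))/8 = (1/8)*(1/2) = 1/16)
1/(253*(-14) + H(Z(-4))) = 1/(253*(-14) + 1/16) = 1/(-3542 + 1/16) = 1/(-56671/16) = -16/56671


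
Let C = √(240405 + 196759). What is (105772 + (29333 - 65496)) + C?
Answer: 69609 + 2*√109291 ≈ 70270.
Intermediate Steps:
C = 2*√109291 (C = √437164 = 2*√109291 ≈ 661.18)
(105772 + (29333 - 65496)) + C = (105772 + (29333 - 65496)) + 2*√109291 = (105772 - 36163) + 2*√109291 = 69609 + 2*√109291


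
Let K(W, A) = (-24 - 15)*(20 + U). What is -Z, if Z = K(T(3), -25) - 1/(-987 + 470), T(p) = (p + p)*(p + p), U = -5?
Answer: 302444/517 ≈ 585.00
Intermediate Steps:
T(p) = 4*p² (T(p) = (2*p)*(2*p) = 4*p²)
K(W, A) = -585 (K(W, A) = (-24 - 15)*(20 - 5) = -39*15 = -585)
Z = -302444/517 (Z = -585 - 1/(-987 + 470) = -585 - 1/(-517) = -585 - 1*(-1/517) = -585 + 1/517 = -302444/517 ≈ -585.00)
-Z = -1*(-302444/517) = 302444/517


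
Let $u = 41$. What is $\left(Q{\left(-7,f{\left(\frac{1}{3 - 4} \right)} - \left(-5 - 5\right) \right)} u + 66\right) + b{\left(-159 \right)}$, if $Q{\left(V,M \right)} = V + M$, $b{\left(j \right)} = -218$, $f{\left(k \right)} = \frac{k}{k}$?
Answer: $12$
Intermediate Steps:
$f{\left(k \right)} = 1$
$Q{\left(V,M \right)} = M + V$
$\left(Q{\left(-7,f{\left(\frac{1}{3 - 4} \right)} - \left(-5 - 5\right) \right)} u + 66\right) + b{\left(-159 \right)} = \left(\left(\left(1 - \left(-5 - 5\right)\right) - 7\right) 41 + 66\right) - 218 = \left(\left(\left(1 - -10\right) - 7\right) 41 + 66\right) - 218 = \left(\left(\left(1 + 10\right) - 7\right) 41 + 66\right) - 218 = \left(\left(11 - 7\right) 41 + 66\right) - 218 = \left(4 \cdot 41 + 66\right) - 218 = \left(164 + 66\right) - 218 = 230 - 218 = 12$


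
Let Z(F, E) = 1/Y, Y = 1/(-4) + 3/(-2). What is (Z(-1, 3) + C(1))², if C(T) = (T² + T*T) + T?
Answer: 289/49 ≈ 5.8980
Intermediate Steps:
Y = -7/4 (Y = 1*(-¼) + 3*(-½) = -¼ - 3/2 = -7/4 ≈ -1.7500)
C(T) = T + 2*T² (C(T) = (T² + T²) + T = 2*T² + T = T + 2*T²)
Z(F, E) = -4/7 (Z(F, E) = 1/(-7/4) = -4/7)
(Z(-1, 3) + C(1))² = (-4/7 + 1*(1 + 2*1))² = (-4/7 + 1*(1 + 2))² = (-4/7 + 1*3)² = (-4/7 + 3)² = (17/7)² = 289/49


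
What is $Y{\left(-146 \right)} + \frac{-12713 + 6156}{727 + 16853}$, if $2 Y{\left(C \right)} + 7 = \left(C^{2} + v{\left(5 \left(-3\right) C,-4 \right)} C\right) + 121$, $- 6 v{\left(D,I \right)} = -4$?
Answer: $\frac{187507583}{17580} \approx 10666.0$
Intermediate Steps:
$v{\left(D,I \right)} = \frac{2}{3}$ ($v{\left(D,I \right)} = \left(- \frac{1}{6}\right) \left(-4\right) = \frac{2}{3}$)
$Y{\left(C \right)} = 57 + \frac{C^{2}}{2} + \frac{C}{3}$ ($Y{\left(C \right)} = - \frac{7}{2} + \frac{\left(C^{2} + \frac{2 C}{3}\right) + 121}{2} = - \frac{7}{2} + \frac{121 + C^{2} + \frac{2 C}{3}}{2} = - \frac{7}{2} + \left(\frac{121}{2} + \frac{C^{2}}{2} + \frac{C}{3}\right) = 57 + \frac{C^{2}}{2} + \frac{C}{3}$)
$Y{\left(-146 \right)} + \frac{-12713 + 6156}{727 + 16853} = \left(57 + \frac{\left(-146\right)^{2}}{2} + \frac{1}{3} \left(-146\right)\right) + \frac{-12713 + 6156}{727 + 16853} = \left(57 + \frac{1}{2} \cdot 21316 - \frac{146}{3}\right) - \frac{6557}{17580} = \left(57 + 10658 - \frac{146}{3}\right) - \frac{6557}{17580} = \frac{31999}{3} - \frac{6557}{17580} = \frac{187507583}{17580}$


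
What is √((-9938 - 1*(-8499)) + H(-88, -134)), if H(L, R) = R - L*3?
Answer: I*√1309 ≈ 36.18*I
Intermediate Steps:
H(L, R) = R - 3*L
√((-9938 - 1*(-8499)) + H(-88, -134)) = √((-9938 - 1*(-8499)) + (-134 - 3*(-88))) = √((-9938 + 8499) + (-134 + 264)) = √(-1439 + 130) = √(-1309) = I*√1309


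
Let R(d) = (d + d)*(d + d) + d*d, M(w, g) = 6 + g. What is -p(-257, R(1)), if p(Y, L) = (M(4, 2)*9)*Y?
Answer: 18504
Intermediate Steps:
R(d) = 5*d**2 (R(d) = (2*d)*(2*d) + d**2 = 4*d**2 + d**2 = 5*d**2)
p(Y, L) = 72*Y (p(Y, L) = ((6 + 2)*9)*Y = (8*9)*Y = 72*Y)
-p(-257, R(1)) = -72*(-257) = -1*(-18504) = 18504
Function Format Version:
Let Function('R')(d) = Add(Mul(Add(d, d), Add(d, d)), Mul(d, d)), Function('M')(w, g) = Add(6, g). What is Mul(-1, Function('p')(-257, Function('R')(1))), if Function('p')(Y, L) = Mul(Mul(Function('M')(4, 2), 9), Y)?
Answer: 18504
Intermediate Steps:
Function('R')(d) = Mul(5, Pow(d, 2)) (Function('R')(d) = Add(Mul(Mul(2, d), Mul(2, d)), Pow(d, 2)) = Add(Mul(4, Pow(d, 2)), Pow(d, 2)) = Mul(5, Pow(d, 2)))
Function('p')(Y, L) = Mul(72, Y) (Function('p')(Y, L) = Mul(Mul(Add(6, 2), 9), Y) = Mul(Mul(8, 9), Y) = Mul(72, Y))
Mul(-1, Function('p')(-257, Function('R')(1))) = Mul(-1, Mul(72, -257)) = Mul(-1, -18504) = 18504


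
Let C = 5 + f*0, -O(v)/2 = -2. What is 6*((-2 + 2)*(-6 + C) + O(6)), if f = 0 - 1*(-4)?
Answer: 24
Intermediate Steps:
f = 4 (f = 0 + 4 = 4)
O(v) = 4 (O(v) = -2*(-2) = 4)
C = 5 (C = 5 + 4*0 = 5 + 0 = 5)
6*((-2 + 2)*(-6 + C) + O(6)) = 6*((-2 + 2)*(-6 + 5) + 4) = 6*(0*(-1) + 4) = 6*(0 + 4) = 6*4 = 24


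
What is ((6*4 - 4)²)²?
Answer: 160000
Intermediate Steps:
((6*4 - 4)²)² = ((24 - 4)²)² = (20²)² = 400² = 160000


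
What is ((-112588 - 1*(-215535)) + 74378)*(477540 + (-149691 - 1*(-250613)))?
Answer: 102575774150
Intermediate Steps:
((-112588 - 1*(-215535)) + 74378)*(477540 + (-149691 - 1*(-250613))) = ((-112588 + 215535) + 74378)*(477540 + (-149691 + 250613)) = (102947 + 74378)*(477540 + 100922) = 177325*578462 = 102575774150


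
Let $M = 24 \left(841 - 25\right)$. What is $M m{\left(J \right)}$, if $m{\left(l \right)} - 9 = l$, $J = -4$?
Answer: $97920$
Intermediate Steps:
$m{\left(l \right)} = 9 + l$
$M = 19584$ ($M = 24 \cdot 816 = 19584$)
$M m{\left(J \right)} = 19584 \left(9 - 4\right) = 19584 \cdot 5 = 97920$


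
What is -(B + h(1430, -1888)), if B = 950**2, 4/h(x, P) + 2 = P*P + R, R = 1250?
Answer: -804531820001/891448 ≈ -9.0250e+5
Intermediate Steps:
h(x, P) = 4/(1248 + P**2) (h(x, P) = 4/(-2 + (P*P + 1250)) = 4/(-2 + (P**2 + 1250)) = 4/(-2 + (1250 + P**2)) = 4/(1248 + P**2))
B = 902500
-(B + h(1430, -1888)) = -(902500 + 4/(1248 + (-1888)**2)) = -(902500 + 4/(1248 + 3564544)) = -(902500 + 4/3565792) = -(902500 + 4*(1/3565792)) = -(902500 + 1/891448) = -1*804531820001/891448 = -804531820001/891448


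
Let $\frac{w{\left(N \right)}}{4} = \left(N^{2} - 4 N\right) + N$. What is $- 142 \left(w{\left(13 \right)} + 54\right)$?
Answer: $-81508$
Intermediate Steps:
$w{\left(N \right)} = - 12 N + 4 N^{2}$ ($w{\left(N \right)} = 4 \left(\left(N^{2} - 4 N\right) + N\right) = 4 \left(N^{2} - 3 N\right) = - 12 N + 4 N^{2}$)
$- 142 \left(w{\left(13 \right)} + 54\right) = - 142 \left(4 \cdot 13 \left(-3 + 13\right) + 54\right) = - 142 \left(4 \cdot 13 \cdot 10 + 54\right) = - 142 \left(520 + 54\right) = \left(-142\right) 574 = -81508$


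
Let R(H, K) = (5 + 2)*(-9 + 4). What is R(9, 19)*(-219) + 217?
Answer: 7882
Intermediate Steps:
R(H, K) = -35 (R(H, K) = 7*(-5) = -35)
R(9, 19)*(-219) + 217 = -35*(-219) + 217 = 7665 + 217 = 7882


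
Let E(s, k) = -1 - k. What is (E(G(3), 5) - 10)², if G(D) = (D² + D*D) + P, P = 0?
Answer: 256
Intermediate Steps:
G(D) = 2*D² (G(D) = (D² + D*D) + 0 = (D² + D²) + 0 = 2*D² + 0 = 2*D²)
(E(G(3), 5) - 10)² = ((-1 - 1*5) - 10)² = ((-1 - 5) - 10)² = (-6 - 10)² = (-16)² = 256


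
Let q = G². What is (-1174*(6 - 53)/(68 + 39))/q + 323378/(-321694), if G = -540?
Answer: -2518007805517/2509309708200 ≈ -1.0035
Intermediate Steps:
q = 291600 (q = (-540)² = 291600)
(-1174*(6 - 53)/(68 + 39))/q + 323378/(-321694) = -1174*(6 - 53)/(68 + 39)/291600 + 323378/(-321694) = -(-55178)/107*(1/291600) + 323378*(-1/321694) = -(-55178)/107*(1/291600) - 161689/160847 = -1174*(-47/107)*(1/291600) - 161689/160847 = (55178/107)*(1/291600) - 161689/160847 = 27589/15600600 - 161689/160847 = -2518007805517/2509309708200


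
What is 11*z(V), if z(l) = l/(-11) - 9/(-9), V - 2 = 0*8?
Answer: 9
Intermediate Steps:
V = 2 (V = 2 + 0*8 = 2 + 0 = 2)
z(l) = 1 - l/11 (z(l) = l*(-1/11) - 9*(-1/9) = -l/11 + 1 = 1 - l/11)
11*z(V) = 11*(1 - 1/11*2) = 11*(1 - 2/11) = 11*(9/11) = 9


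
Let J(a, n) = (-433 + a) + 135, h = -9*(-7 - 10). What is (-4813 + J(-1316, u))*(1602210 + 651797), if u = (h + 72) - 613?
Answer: -14486502989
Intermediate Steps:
h = 153 (h = -9*(-17) = 153)
u = -388 (u = (153 + 72) - 613 = 225 - 613 = -388)
J(a, n) = -298 + a
(-4813 + J(-1316, u))*(1602210 + 651797) = (-4813 + (-298 - 1316))*(1602210 + 651797) = (-4813 - 1614)*2254007 = -6427*2254007 = -14486502989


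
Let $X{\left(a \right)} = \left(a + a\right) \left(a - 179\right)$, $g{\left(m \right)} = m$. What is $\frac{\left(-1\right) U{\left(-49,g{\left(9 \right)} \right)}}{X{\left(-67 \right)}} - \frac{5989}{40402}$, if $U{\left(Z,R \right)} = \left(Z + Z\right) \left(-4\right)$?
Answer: $- \frac{53314745}{332952882} \approx -0.16013$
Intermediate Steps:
$U{\left(Z,R \right)} = - 8 Z$ ($U{\left(Z,R \right)} = 2 Z \left(-4\right) = - 8 Z$)
$X{\left(a \right)} = 2 a \left(-179 + a\right)$
$\frac{\left(-1\right) U{\left(-49,g{\left(9 \right)} \right)}}{X{\left(-67 \right)}} - \frac{5989}{40402} = \frac{\left(-1\right) \left(\left(-8\right) \left(-49\right)\right)}{2 \left(-67\right) \left(-179 - 67\right)} - \frac{5989}{40402} = \frac{\left(-1\right) 392}{2 \left(-67\right) \left(-246\right)} - \frac{5989}{40402} = - \frac{392}{32964} - \frac{5989}{40402} = \left(-392\right) \frac{1}{32964} - \frac{5989}{40402} = - \frac{98}{8241} - \frac{5989}{40402} = - \frac{53314745}{332952882}$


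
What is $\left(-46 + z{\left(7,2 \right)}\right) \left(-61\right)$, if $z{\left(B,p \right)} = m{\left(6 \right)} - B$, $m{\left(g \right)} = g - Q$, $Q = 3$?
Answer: $3050$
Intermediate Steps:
$m{\left(g \right)} = -3 + g$ ($m{\left(g \right)} = g - 3 = -3 + g$)
$z{\left(B,p \right)} = 3 - B$ ($z{\left(B,p \right)} = \left(-3 + 6\right) - B = 3 - B$)
$\left(-46 + z{\left(7,2 \right)}\right) \left(-61\right) = \left(-46 + \left(3 - 7\right)\right) \left(-61\right) = \left(-46 - 4\right) \left(-61\right) = \left(-50\right) \left(-61\right) = 3050$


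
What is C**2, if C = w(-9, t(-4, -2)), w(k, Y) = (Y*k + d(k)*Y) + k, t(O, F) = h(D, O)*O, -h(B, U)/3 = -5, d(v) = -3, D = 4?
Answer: 505521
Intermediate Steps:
h(B, U) = 15 (h(B, U) = -3*(-5) = 15)
t(O, F) = 15*O
w(k, Y) = k - 3*Y + Y*k (w(k, Y) = (Y*k - 3*Y) + k = (-3*Y + Y*k) + k = k - 3*Y + Y*k)
C = 711 (C = -9 - 45*(-4) + (15*(-4))*(-9) = -9 - 3*(-60) - 60*(-9) = -9 + 180 + 540 = 711)
C**2 = 711**2 = 505521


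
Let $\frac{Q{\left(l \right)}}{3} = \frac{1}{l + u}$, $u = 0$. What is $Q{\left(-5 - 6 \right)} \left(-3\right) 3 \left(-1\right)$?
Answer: $- \frac{27}{11} \approx -2.4545$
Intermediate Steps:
$Q{\left(l \right)} = \frac{3}{l}$ ($Q{\left(l \right)} = \frac{3}{l + 0} = \frac{3}{l}$)
$Q{\left(-5 - 6 \right)} \left(-3\right) 3 \left(-1\right) = \frac{3}{-5 - 6} \left(-3\right) 3 \left(-1\right) = \frac{3}{-11} \left(-3\right) 3 \left(-1\right) = 3 \left(- \frac{1}{11}\right) \left(-3\right) 3 \left(-1\right) = \left(- \frac{3}{11}\right) \left(-3\right) 3 \left(-1\right) = \frac{9}{11} \cdot 3 \left(-1\right) = \frac{27}{11} \left(-1\right) = - \frac{27}{11}$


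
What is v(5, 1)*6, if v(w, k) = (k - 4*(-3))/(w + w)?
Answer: 39/5 ≈ 7.8000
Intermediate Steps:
v(w, k) = (12 + k)/(2*w) (v(w, k) = (k + 12)/((2*w)) = (12 + k)*(1/(2*w)) = (12 + k)/(2*w))
v(5, 1)*6 = ((½)*(12 + 1)/5)*6 = ((½)*(⅕)*13)*6 = (13/10)*6 = 39/5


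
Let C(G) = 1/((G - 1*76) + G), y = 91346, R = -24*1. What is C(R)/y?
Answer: -1/11326904 ≈ -8.8285e-8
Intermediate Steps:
R = -24
C(G) = 1/(-76 + 2*G) (C(G) = 1/((G - 76) + G) = 1/((-76 + G) + G) = 1/(-76 + 2*G))
C(R)/y = (1/(2*(-38 - 24)))/91346 = ((½)/(-62))*(1/91346) = ((½)*(-1/62))*(1/91346) = -1/124*1/91346 = -1/11326904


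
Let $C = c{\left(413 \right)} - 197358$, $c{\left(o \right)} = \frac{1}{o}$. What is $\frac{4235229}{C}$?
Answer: $- \frac{1749149577}{81508853} \approx -21.46$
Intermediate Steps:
$C = - \frac{81508853}{413}$ ($C = \frac{1}{413} - 197358 = - \frac{81508853}{413} \approx -1.9736 \cdot 10^{5}$)
$\frac{4235229}{C} = \frac{4235229}{- \frac{81508853}{413}} = 4235229 \left(- \frac{413}{81508853}\right) = - \frac{1749149577}{81508853}$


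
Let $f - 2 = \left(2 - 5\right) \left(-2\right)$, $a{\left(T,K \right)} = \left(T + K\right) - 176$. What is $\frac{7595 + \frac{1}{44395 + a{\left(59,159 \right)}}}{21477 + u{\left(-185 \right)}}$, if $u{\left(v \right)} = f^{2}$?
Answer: $\frac{337499016}{957217417} \approx 0.35258$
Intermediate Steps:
$a{\left(T,K \right)} = -176 + K + T$ ($a{\left(T,K \right)} = \left(K + T\right) - 176 = -176 + K + T$)
$f = 8$ ($f = 2 + \left(2 - 5\right) \left(-2\right) = 2 - -6 = 2 + 6 = 8$)
$u{\left(v \right)} = 64$ ($u{\left(v \right)} = 8^{2} = 64$)
$\frac{7595 + \frac{1}{44395 + a{\left(59,159 \right)}}}{21477 + u{\left(-185 \right)}} = \frac{7595 + \frac{1}{44395 + \left(-176 + 159 + 59\right)}}{21477 + 64} = \frac{7595 + \frac{1}{44395 + 42}}{21541} = \left(7595 + \frac{1}{44437}\right) \frac{1}{21541} = \frac{337499016}{44437} \cdot \frac{1}{21541} = \frac{337499016}{957217417}$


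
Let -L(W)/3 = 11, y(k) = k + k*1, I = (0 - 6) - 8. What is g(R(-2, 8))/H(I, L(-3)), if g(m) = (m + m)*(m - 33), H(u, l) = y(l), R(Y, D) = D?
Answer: 200/33 ≈ 6.0606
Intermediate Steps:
I = -14 (I = -6 - 8 = -14)
y(k) = 2*k (y(k) = k + k = 2*k)
L(W) = -33 (L(W) = -3*11 = -33)
H(u, l) = 2*l
g(m) = 2*m*(-33 + m) (g(m) = (2*m)*(-33 + m) = 2*m*(-33 + m))
g(R(-2, 8))/H(I, L(-3)) = (2*8*(-33 + 8))/((2*(-33))) = (2*8*(-25))/(-66) = -400*(-1/66) = 200/33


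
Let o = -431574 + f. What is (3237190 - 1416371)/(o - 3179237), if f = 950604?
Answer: -165529/241837 ≈ -0.68447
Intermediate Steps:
o = 519030 (o = -431574 + 950604 = 519030)
(3237190 - 1416371)/(o - 3179237) = (3237190 - 1416371)/(519030 - 3179237) = 1820819/(-2660207) = 1820819*(-1/2660207) = -165529/241837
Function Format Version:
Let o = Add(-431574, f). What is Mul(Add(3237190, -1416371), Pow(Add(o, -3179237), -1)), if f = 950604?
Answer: Rational(-165529, 241837) ≈ -0.68447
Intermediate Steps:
o = 519030 (o = Add(-431574, 950604) = 519030)
Mul(Add(3237190, -1416371), Pow(Add(o, -3179237), -1)) = Mul(Add(3237190, -1416371), Pow(Add(519030, -3179237), -1)) = Mul(1820819, Pow(-2660207, -1)) = Mul(1820819, Rational(-1, 2660207)) = Rational(-165529, 241837)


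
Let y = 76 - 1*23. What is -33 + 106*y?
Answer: 5585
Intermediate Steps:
y = 53 (y = 76 - 23 = 53)
-33 + 106*y = -33 + 106*53 = -33 + 5618 = 5585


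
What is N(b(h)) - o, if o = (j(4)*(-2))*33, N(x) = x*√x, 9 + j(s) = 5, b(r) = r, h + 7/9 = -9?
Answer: -264 - 176*I*√22/27 ≈ -264.0 - 30.575*I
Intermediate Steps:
h = -88/9 (h = -7/9 - 9 = -88/9 ≈ -9.7778)
j(s) = -4 (j(s) = -9 + 5 = -4)
N(x) = x^(3/2)
o = 264 (o = -4*(-2)*33 = 8*33 = 264)
N(b(h)) - o = (-88/9)^(3/2) - 1*264 = -176*I*√22/27 - 264 = -264 - 176*I*√22/27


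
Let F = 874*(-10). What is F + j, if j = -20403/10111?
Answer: -88390543/10111 ≈ -8742.0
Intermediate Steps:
F = -8740
j = -20403/10111 (j = -20403*1/10111 = -20403/10111 ≈ -2.0179)
F + j = -8740 - 20403/10111 = -88390543/10111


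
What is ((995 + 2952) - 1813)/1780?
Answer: 1067/890 ≈ 1.1989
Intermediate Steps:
((995 + 2952) - 1813)/1780 = (3947 - 1813)*(1/1780) = 2134*(1/1780) = 1067/890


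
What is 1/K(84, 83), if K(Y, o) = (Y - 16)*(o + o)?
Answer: 1/11288 ≈ 8.8590e-5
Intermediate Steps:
K(Y, o) = 2*o*(-16 + Y) (K(Y, o) = (-16 + Y)*(2*o) = 2*o*(-16 + Y))
1/K(84, 83) = 1/(2*83*(-16 + 84)) = 1/(2*83*68) = 1/11288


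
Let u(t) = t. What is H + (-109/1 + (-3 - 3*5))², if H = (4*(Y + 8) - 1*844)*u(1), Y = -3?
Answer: 15305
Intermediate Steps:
H = -824 (H = (4*(-3 + 8) - 1*844)*1 = (4*5 - 844)*1 = (20 - 844)*1 = -824*1 = -824)
H + (-109/1 + (-3 - 3*5))² = -824 + (-109/1 + (-3 - 3*5))² = -824 + (-109*1 + (-3 - 15))² = -824 + (-109 - 18)² = -824 + (-127)² = -824 + 16129 = 15305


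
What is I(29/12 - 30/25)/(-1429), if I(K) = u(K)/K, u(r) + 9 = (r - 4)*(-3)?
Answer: 39/104317 ≈ 0.00037386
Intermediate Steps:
u(r) = 3 - 3*r (u(r) = -9 + (r - 4)*(-3) = -9 + (-4 + r)*(-3) = -9 + (12 - 3*r) = 3 - 3*r)
I(K) = (3 - 3*K)/K
I(29/12 - 30/25)/(-1429) = (-3 + 3/(29/12 - 30/25))/(-1429) = (-3 + 3/(29*(1/12) - 30*1/25))*(-1/1429) = (-3 + 3/(29/12 - 6/5))*(-1/1429) = (-3 + 3/(73/60))*(-1/1429) = (-3 + 3*(60/73))*(-1/1429) = (-3 + 180/73)*(-1/1429) = -39/73*(-1/1429) = 39/104317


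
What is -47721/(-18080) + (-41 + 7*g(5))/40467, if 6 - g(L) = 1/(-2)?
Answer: 643735689/243881120 ≈ 2.6395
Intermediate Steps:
g(L) = 13/2 (g(L) = 6 - 1/(-2) = 6 - 1*(-1/2) = 6 + 1/2 = 13/2)
-47721/(-18080) + (-41 + 7*g(5))/40467 = -47721/(-18080) + (-41 + 7*(13/2))/40467 = -47721*(-1/18080) + (-41 + 91/2)*(1/40467) = 47721/18080 + (9/2)*(1/40467) = 47721/18080 + 3/26978 = 643735689/243881120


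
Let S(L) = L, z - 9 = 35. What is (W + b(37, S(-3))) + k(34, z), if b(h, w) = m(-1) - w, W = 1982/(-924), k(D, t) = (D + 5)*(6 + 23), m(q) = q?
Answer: 522455/462 ≈ 1130.9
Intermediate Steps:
z = 44 (z = 9 + 35 = 44)
k(D, t) = 145 + 29*D (k(D, t) = (5 + D)*29 = 145 + 29*D)
W = -991/462 (W = 1982*(-1/924) = -991/462 ≈ -2.1450)
b(h, w) = -1 - w
(W + b(37, S(-3))) + k(34, z) = (-991/462 + (-1 - 1*(-3))) + (145 + 29*34) = (-991/462 + (-1 + 3)) + (145 + 986) = (-991/462 + 2) + 1131 = -67/462 + 1131 = 522455/462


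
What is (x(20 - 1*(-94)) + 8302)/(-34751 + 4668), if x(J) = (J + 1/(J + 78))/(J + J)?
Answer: -363450241/1316913408 ≈ -0.27599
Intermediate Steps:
x(J) = (J + 1/(78 + J))/(2*J) (x(J) = (J + 1/(78 + J))/((2*J)) = (J + 1/(78 + J))*(1/(2*J)) = (J + 1/(78 + J))/(2*J))
(x(20 - 1*(-94)) + 8302)/(-34751 + 4668) = ((1 + (20 - 1*(-94))² + 78*(20 - 1*(-94)))/(2*(20 - 1*(-94))*(78 + (20 - 1*(-94)))) + 8302)/(-34751 + 4668) = ((1 + (20 + 94)² + 78*(20 + 94))/(2*(20 + 94)*(78 + (20 + 94))) + 8302)/(-30083) = ((½)*(1 + 114² + 78*114)/(114*(78 + 114)) + 8302)*(-1/30083) = ((½)*(1/114)*(1 + 12996 + 8892)/192 + 8302)*(-1/30083) = ((½)*(1/114)*(1/192)*21889 + 8302)*(-1/30083) = (21889/43776 + 8302)*(-1/30083) = (363450241/43776)*(-1/30083) = -363450241/1316913408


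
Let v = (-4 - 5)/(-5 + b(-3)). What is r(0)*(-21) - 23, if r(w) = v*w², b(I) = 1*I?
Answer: -23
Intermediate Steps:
b(I) = I
v = 9/8 (v = (-4 - 5)/(-5 - 3) = -9/(-8) = -9*(-⅛) = 9/8 ≈ 1.1250)
r(w) = 9*w²/8
r(0)*(-21) - 23 = ((9/8)*0²)*(-21) - 23 = ((9/8)*0)*(-21) - 23 = 0*(-21) - 23 = 0 - 23 = -23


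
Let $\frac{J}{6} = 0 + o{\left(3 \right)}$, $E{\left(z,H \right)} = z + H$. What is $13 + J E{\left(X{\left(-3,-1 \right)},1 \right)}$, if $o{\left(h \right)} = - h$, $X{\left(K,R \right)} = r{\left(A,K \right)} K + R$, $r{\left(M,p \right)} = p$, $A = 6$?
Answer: $-149$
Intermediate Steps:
$X{\left(K,R \right)} = R + K^{2}$ ($X{\left(K,R \right)} = K K + R = K^{2} + R = R + K^{2}$)
$E{\left(z,H \right)} = H + z$
$J = -18$ ($J = 6 \left(0 - 3\right) = 6 \left(-3\right) = -18$)
$13 + J E{\left(X{\left(-3,-1 \right)},1 \right)} = 13 - 18 \left(1 - \left(1 - \left(-3\right)^{2}\right)\right) = 13 - 18 \left(1 + \left(-1 + 9\right)\right) = 13 - 18 \left(1 + 8\right) = 13 - 162 = -149$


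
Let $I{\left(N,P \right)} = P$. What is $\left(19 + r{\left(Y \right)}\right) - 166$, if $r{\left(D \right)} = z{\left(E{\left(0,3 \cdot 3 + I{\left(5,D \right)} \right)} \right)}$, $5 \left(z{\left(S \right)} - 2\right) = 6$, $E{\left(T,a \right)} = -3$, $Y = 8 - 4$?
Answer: $- \frac{719}{5} \approx -143.8$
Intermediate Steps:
$Y = 4$ ($Y = 8 - 4 = 4$)
$z{\left(S \right)} = \frac{16}{5}$ ($z{\left(S \right)} = 2 + \frac{1}{5} \cdot 6 = 2 + \frac{6}{5} = \frac{16}{5}$)
$r{\left(D \right)} = \frac{16}{5}$
$\left(19 + r{\left(Y \right)}\right) - 166 = \left(19 + \frac{16}{5}\right) - 166 = \frac{111}{5} - 166 = - \frac{719}{5}$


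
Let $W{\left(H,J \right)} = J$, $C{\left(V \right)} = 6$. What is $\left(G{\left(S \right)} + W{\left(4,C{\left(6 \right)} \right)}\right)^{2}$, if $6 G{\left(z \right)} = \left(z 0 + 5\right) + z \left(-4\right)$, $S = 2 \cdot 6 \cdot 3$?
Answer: $\frac{10609}{36} \approx 294.69$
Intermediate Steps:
$S = 36$ ($S = 12 \cdot 3 = 36$)
$G{\left(z \right)} = \frac{5}{6} - \frac{2 z}{3}$ ($G{\left(z \right)} = \frac{\left(z 0 + 5\right) + z \left(-4\right)}{6} = \frac{\left(0 + 5\right) - 4 z}{6} = \frac{5 - 4 z}{6} = \frac{5}{6} - \frac{2 z}{3}$)
$\left(G{\left(S \right)} + W{\left(4,C{\left(6 \right)} \right)}\right)^{2} = \left(\left(\frac{5}{6} - 24\right) + 6\right)^{2} = \left(- \frac{139}{6} + 6\right)^{2} = \left(- \frac{103}{6}\right)^{2} = \frac{10609}{36}$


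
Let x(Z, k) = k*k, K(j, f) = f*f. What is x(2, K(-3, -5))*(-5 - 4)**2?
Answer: 50625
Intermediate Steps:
K(j, f) = f**2
x(Z, k) = k**2
x(2, K(-3, -5))*(-5 - 4)**2 = ((-5)**2)**2*(-5 - 4)**2 = 25**2*(-9)**2 = 625*81 = 50625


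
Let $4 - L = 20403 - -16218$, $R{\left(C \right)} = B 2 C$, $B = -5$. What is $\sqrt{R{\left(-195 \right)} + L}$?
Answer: $i \sqrt{34667} \approx 186.19 i$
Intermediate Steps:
$R{\left(C \right)} = - 10 C$ ($R{\left(C \right)} = \left(-5\right) 2 C = - 10 C$)
$L = -36617$ ($L = 4 - \left(20403 - -16218\right) = 4 - \left(20403 + 16218\right) = 4 - 36621 = -36617$)
$\sqrt{R{\left(-195 \right)} + L} = \sqrt{\left(-10\right) \left(-195\right) - 36617} = \sqrt{1950 - 36617} = \sqrt{-34667} = i \sqrt{34667}$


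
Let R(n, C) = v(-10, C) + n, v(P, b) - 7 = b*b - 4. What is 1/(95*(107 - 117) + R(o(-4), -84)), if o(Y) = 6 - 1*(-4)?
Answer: 1/6119 ≈ 0.00016343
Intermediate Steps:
v(P, b) = 3 + b² (v(P, b) = 7 + (b*b - 4) = 7 + (b² - 4) = 7 + (-4 + b²) = 3 + b²)
o(Y) = 10 (o(Y) = 6 + 4 = 10)
R(n, C) = 3 + n + C² (R(n, C) = (3 + C²) + n = 3 + n + C²)
1/(95*(107 - 117) + R(o(-4), -84)) = 1/(95*(107 - 117) + (3 + 10 + (-84)²)) = 1/(95*(-10) + (3 + 10 + 7056)) = 1/(-950 + 7069) = 1/6119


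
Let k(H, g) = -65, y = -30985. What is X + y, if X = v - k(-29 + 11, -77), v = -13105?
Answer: -44025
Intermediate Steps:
X = -13040 (X = -13105 - 1*(-65) = -13105 + 65 = -13040)
X + y = -13040 - 30985 = -44025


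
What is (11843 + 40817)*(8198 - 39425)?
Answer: -1644413820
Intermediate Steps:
(11843 + 40817)*(8198 - 39425) = 52660*(-31227) = -1644413820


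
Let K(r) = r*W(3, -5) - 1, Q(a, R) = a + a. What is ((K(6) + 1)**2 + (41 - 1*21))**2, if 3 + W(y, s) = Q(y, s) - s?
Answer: 5400976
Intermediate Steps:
Q(a, R) = 2*a
W(y, s) = -3 - s + 2*y (W(y, s) = -3 + (2*y - s) = -3 + (-s + 2*y) = -3 - s + 2*y)
K(r) = -1 + 8*r (K(r) = r*(-3 - 1*(-5) + 2*3) - 1 = r*(-3 + 5 + 6) - 1 = r*8 - 1 = 8*r - 1 = -1 + 8*r)
((K(6) + 1)**2 + (41 - 1*21))**2 = (((-1 + 8*6) + 1)**2 + (41 - 1*21))**2 = (((-1 + 48) + 1)**2 + (41 - 21))**2 = ((47 + 1)**2 + 20)**2 = (48**2 + 20)**2 = (2304 + 20)**2 = 2324**2 = 5400976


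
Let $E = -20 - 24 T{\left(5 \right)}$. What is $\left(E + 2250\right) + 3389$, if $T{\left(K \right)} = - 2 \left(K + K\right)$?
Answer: $6099$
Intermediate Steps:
$T{\left(K \right)} = - 4 K$ ($T{\left(K \right)} = - 2 \cdot 2 K = - 4 K$)
$E = 460$ ($E = -20 - 24 \left(\left(-4\right) 5\right) = -20 - -480 = -20 + 480 = 460$)
$\left(E + 2250\right) + 3389 = \left(460 + 2250\right) + 3389 = 2710 + 3389 = 6099$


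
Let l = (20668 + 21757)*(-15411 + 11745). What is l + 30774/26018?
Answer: -2023290405063/13009 ≈ -1.5553e+8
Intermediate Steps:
l = -155530050 (l = 42425*(-3666) = -155530050)
l + 30774/26018 = -155530050 + 30774/26018 = -155530050 + 30774*(1/26018) = -155530050 + 15387/13009 = -2023290405063/13009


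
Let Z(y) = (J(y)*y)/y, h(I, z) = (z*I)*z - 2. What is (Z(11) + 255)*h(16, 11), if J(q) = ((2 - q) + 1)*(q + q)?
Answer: 152786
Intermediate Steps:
J(q) = 2*q*(3 - q) (J(q) = (3 - q)*(2*q) = 2*q*(3 - q))
h(I, z) = -2 + I*z² (h(I, z) = (I*z)*z - 2 = I*z² - 2 = -2 + I*z²)
Z(y) = 2*y*(3 - y) (Z(y) = ((2*y*(3 - y))*y)/y = (2*y²*(3 - y))/y = 2*y*(3 - y))
(Z(11) + 255)*h(16, 11) = (2*11*(3 - 1*11) + 255)*(-2 + 16*11²) = (2*11*(3 - 11) + 255)*(-2 + 16*121) = (2*11*(-8) + 255)*(-2 + 1936) = (-176 + 255)*1934 = 79*1934 = 152786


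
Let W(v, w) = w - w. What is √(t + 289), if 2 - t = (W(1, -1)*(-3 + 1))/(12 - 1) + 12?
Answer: 3*√31 ≈ 16.703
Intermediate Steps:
W(v, w) = 0
t = -10 (t = 2 - ((0*(-3 + 1))/(12 - 1) + 12) = 2 - ((0*(-2))/11 + 12) = 2 - ((1/11)*0 + 12) = 2 - (0 + 12) = 2 - 1*12 = 2 - 12 = -10)
√(t + 289) = √(-10 + 289) = √279 = 3*√31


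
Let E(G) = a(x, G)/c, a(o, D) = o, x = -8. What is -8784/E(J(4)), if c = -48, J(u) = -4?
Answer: -52704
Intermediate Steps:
E(G) = ⅙ (E(G) = -8/(-48) = -8*(-1/48) = ⅙)
-8784/E(J(4)) = -8784/⅙ = -8784*6 = -52704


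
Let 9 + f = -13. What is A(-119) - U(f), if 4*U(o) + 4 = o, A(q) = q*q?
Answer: 28335/2 ≈ 14168.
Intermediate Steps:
A(q) = q²
f = -22 (f = -9 - 13 = -22)
U(o) = -1 + o/4
A(-119) - U(f) = (-119)² - (-1 + (¼)*(-22)) = 14161 - (-1 - 11/2) = 14161 - 1*(-13/2) = 14161 + 13/2 = 28335/2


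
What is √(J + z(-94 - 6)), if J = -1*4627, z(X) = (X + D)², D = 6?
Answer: √4209 ≈ 64.877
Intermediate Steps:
z(X) = (6 + X)² (z(X) = (X + 6)² = (6 + X)²)
J = -4627
√(J + z(-94 - 6)) = √(-4627 + (6 + (-94 - 6))²) = √(-4627 + (6 - 100)²) = √(-4627 + (-94)²) = √(-4627 + 8836) = √4209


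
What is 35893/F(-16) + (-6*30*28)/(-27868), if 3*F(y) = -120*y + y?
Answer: 752598633/13265168 ≈ 56.735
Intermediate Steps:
F(y) = -119*y/3 (F(y) = (-120*y + y)/3 = (-119*y)/3 = -119*y/3)
35893/F(-16) + (-6*30*28)/(-27868) = 35893/((-119/3*(-16))) + (-6*30*28)/(-27868) = 35893/(1904/3) - 180*28*(-1/27868) = 35893*(3/1904) - 5040*(-1/27868) = 107679/1904 + 1260/6967 = 752598633/13265168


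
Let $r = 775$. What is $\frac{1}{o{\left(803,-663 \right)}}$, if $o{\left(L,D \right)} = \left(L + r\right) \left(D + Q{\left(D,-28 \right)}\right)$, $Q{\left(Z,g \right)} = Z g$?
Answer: $\frac{1}{28247778} \approx 3.5401 \cdot 10^{-8}$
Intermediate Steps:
$o{\left(L,D \right)} = - 27 D \left(775 + L\right)$ ($o{\left(L,D \right)} = \left(L + 775\right) \left(D + D \left(-28\right)\right) = \left(775 + L\right) \left(D - 28 D\right) = \left(775 + L\right) \left(- 27 D\right) = - 27 D \left(775 + L\right)$)
$\frac{1}{o{\left(803,-663 \right)}} = \frac{1}{27 \left(-663\right) \left(-775 - 803\right)} = \frac{1}{27 \left(-663\right) \left(-1578\right)} = \frac{1}{28247778}$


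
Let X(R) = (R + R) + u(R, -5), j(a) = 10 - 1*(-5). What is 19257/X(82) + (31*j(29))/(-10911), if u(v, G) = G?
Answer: 23337688/192761 ≈ 121.07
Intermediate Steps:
j(a) = 15 (j(a) = 10 + 5 = 15)
X(R) = -5 + 2*R (X(R) = (R + R) - 5 = 2*R - 5 = -5 + 2*R)
19257/X(82) + (31*j(29))/(-10911) = 19257/(-5 + 2*82) + (31*15)/(-10911) = 19257/(-5 + 164) + 465*(-1/10911) = 19257/159 - 155/3637 = 19257*(1/159) - 155/3637 = 6419/53 - 155/3637 = 23337688/192761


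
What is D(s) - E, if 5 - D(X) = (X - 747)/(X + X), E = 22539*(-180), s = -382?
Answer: 3099565971/764 ≈ 4.0570e+6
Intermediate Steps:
E = -4057020
D(X) = 5 - (-747 + X)/(2*X) (D(X) = 5 - (X - 747)/(X + X) = 5 - (-747 + X)/(2*X))
D(s) - E = (9/2)*(83 - 382)/(-382) - 1*(-4057020) = (9/2)*(-1/382)*(-299) + 4057020 = 2691/764 + 4057020 = 3099565971/764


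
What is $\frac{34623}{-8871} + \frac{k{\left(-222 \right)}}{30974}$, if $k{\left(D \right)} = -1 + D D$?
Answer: $- \frac{12455359}{5387654} \approx -2.3118$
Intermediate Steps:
$k{\left(D \right)} = -1 + D^{2}$
$\frac{34623}{-8871} + \frac{k{\left(-222 \right)}}{30974} = \frac{34623}{-8871} + \frac{-1 + \left(-222\right)^{2}}{30974} = 34623 \left(- \frac{1}{8871}\right) + \left(-1 + 49284\right) \frac{1}{30974} = - \frac{11541}{2957} + 49283 \cdot \frac{1}{30974} = - \frac{11541}{2957} + \frac{2899}{1822} = - \frac{12455359}{5387654}$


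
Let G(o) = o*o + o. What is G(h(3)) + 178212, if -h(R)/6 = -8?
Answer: 180564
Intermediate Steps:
h(R) = 48 (h(R) = -6*(-8) = 48)
G(o) = o + o**2 (G(o) = o**2 + o = o + o**2)
G(h(3)) + 178212 = 48*(1 + 48) + 178212 = 48*49 + 178212 = 2352 + 178212 = 180564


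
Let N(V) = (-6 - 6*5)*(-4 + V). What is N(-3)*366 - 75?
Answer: 92157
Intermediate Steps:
N(V) = 144 - 36*V (N(V) = (-6 - 30)*(-4 + V) = -36*(-4 + V) = 144 - 36*V)
N(-3)*366 - 75 = (144 - 36*(-3))*366 - 75 = (144 + 108)*366 - 75 = 252*366 - 75 = 92232 - 75 = 92157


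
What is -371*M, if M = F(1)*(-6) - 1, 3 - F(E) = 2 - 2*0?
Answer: 2597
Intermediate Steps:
F(E) = 1 (F(E) = 3 - (2 - 2*0) = 3 - (2 + 0) = 3 - 1*2 = 3 - 2 = 1)
M = -7 (M = 1*(-6) - 1 = -6 - 1 = -7)
-371*M = -371*(-7) = 2597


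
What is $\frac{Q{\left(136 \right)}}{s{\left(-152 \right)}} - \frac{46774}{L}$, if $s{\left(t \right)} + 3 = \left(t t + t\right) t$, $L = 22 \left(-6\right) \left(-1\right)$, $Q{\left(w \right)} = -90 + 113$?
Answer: $- \frac{81590392127}{230254662} \approx -354.35$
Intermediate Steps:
$Q{\left(w \right)} = 23$
$L = 132$ ($L = \left(-132\right) \left(-1\right) = 132$)
$s{\left(t \right)} = -3 + t \left(t + t^{2}\right)$ ($s{\left(t \right)} = -3 + \left(t t + t\right) t = -3 + \left(t^{2} + t\right) t = -3 + \left(t + t^{2}\right) t = -3 + t \left(t + t^{2}\right)$)
$\frac{Q{\left(136 \right)}}{s{\left(-152 \right)}} - \frac{46774}{L} = \frac{23}{-3 + \left(-152\right)^{2} + \left(-152\right)^{3}} - \frac{46774}{132} = \frac{23}{-3 + 23104 - 3511808} - \frac{23387}{66} = \frac{23}{-3488707} - \frac{23387}{66} = 23 \left(- \frac{1}{3488707}\right) - \frac{23387}{66} = - \frac{23}{3488707} - \frac{23387}{66} = - \frac{81590392127}{230254662}$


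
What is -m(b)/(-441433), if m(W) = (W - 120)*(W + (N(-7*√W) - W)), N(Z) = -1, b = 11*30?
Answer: -210/441433 ≈ -0.00047572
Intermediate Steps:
b = 330
m(W) = 120 - W (m(W) = (W - 120)*(W + (-1 - W)) = (-120 + W)*(-1) = 120 - W)
-m(b)/(-441433) = -(120 - 1*330)/(-441433) = -(120 - 330)*(-1)/441433 = -(-210)*(-1)/441433 = -1*210/441433 = -210/441433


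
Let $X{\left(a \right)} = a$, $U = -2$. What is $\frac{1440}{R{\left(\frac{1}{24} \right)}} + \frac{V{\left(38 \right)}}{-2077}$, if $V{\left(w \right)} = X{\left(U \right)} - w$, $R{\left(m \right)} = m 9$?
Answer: $\frac{7975720}{2077} \approx 3840.0$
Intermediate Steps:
$R{\left(m \right)} = 9 m$
$V{\left(w \right)} = -2 - w$
$\frac{1440}{R{\left(\frac{1}{24} \right)}} + \frac{V{\left(38 \right)}}{-2077} = \frac{1440}{9 \cdot \frac{1}{24}} + \frac{-2 - 38}{-2077} = \frac{1440}{9 \cdot \frac{1}{24}} + \left(-2 - 38\right) \left(- \frac{1}{2077}\right) = \frac{1440}{\frac{3}{8}} - - \frac{40}{2077} = 1440 \cdot \frac{8}{3} + \frac{40}{2077} = 3840 + \frac{40}{2077} = \frac{7975720}{2077}$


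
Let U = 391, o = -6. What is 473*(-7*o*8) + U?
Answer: 159319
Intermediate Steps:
473*(-7*o*8) + U = 473*(-7*(-6)*8) + 391 = 473*(42*8) + 391 = 473*336 + 391 = 158928 + 391 = 159319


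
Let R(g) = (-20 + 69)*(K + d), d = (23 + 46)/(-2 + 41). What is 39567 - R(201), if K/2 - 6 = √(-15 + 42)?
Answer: 505600/13 - 294*√3 ≈ 38383.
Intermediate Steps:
K = 12 + 6*√3 (K = 12 + 2*√(-15 + 42) = 12 + 2*√27 = 12 + 2*(3*√3) = 12 + 6*√3 ≈ 22.392)
d = 23/13 (d = 69/39 = 69*(1/39) = 23/13 ≈ 1.7692)
R(g) = 8771/13 + 294*√3 (R(g) = (-20 + 69)*((12 + 6*√3) + 23/13) = 49*(179/13 + 6*√3) = 8771/13 + 294*√3)
39567 - R(201) = 39567 - (8771/13 + 294*√3) = 39567 + (-8771/13 - 294*√3) = 505600/13 - 294*√3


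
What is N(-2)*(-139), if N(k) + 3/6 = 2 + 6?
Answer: -2085/2 ≈ -1042.5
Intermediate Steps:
N(k) = 15/2 (N(k) = -½ + (2 + 6) = -½ + 8 = 15/2)
N(-2)*(-139) = (15/2)*(-139) = -2085/2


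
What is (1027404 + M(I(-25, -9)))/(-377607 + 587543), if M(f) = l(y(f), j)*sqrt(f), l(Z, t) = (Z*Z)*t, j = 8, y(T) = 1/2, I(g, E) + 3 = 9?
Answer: 256851/52484 + sqrt(6)/104968 ≈ 4.8939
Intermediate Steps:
I(g, E) = 6 (I(g, E) = -3 + 9 = 6)
y(T) = 1/2
l(Z, t) = t*Z**2 (l(Z, t) = Z**2*t = t*Z**2)
M(f) = 2*sqrt(f) (M(f) = (8*(1/2)**2)*sqrt(f) = (8*(1/4))*sqrt(f) = 2*sqrt(f))
(1027404 + M(I(-25, -9)))/(-377607 + 587543) = (1027404 + 2*sqrt(6))/(-377607 + 587543) = (1027404 + 2*sqrt(6))/209936 = (1027404 + 2*sqrt(6))*(1/209936) = 256851/52484 + sqrt(6)/104968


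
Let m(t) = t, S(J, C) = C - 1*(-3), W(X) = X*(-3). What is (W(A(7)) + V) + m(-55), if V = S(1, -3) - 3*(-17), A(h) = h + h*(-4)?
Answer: 59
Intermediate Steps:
A(h) = -3*h (A(h) = h - 4*h = -3*h)
W(X) = -3*X
S(J, C) = 3 + C (S(J, C) = C + 3 = 3 + C)
V = 51 (V = (3 - 3) - 3*(-17) = 0 + 51 = 51)
(W(A(7)) + V) + m(-55) = (-(-9)*7 + 51) - 55 = (-3*(-21) + 51) - 55 = (63 + 51) - 55 = 114 - 55 = 59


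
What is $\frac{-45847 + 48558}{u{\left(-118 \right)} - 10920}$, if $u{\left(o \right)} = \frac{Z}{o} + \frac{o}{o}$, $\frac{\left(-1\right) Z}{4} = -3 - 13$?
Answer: $- \frac{159949}{644253} \approx -0.24827$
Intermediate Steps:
$Z = 64$ ($Z = - 4 \left(-3 - 13\right) = \left(-4\right) \left(-16\right) = 64$)
$u{\left(o \right)} = 1 + \frac{64}{o}$ ($u{\left(o \right)} = \frac{64}{o} + \frac{o}{o} = \frac{64}{o} + 1 = 1 + \frac{64}{o}$)
$\frac{-45847 + 48558}{u{\left(-118 \right)} - 10920} = \frac{-45847 + 48558}{\frac{64 - 118}{-118} - 10920} = \frac{2711}{\left(- \frac{1}{118}\right) \left(-54\right) - 10920} = \frac{2711}{\frac{27}{59} - 10920} = \frac{2711}{- \frac{644253}{59}} = 2711 \left(- \frac{59}{644253}\right) = - \frac{159949}{644253}$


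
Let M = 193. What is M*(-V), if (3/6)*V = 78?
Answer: -30108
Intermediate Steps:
V = 156 (V = 2*78 = 156)
M*(-V) = 193*(-1*156) = 193*(-156) = -30108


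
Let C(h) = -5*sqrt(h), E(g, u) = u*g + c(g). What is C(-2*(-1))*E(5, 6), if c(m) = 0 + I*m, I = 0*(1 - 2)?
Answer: -150*sqrt(2) ≈ -212.13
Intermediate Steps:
I = 0 (I = 0*(-1) = 0)
c(m) = 0 (c(m) = 0 + 0*m = 0 + 0 = 0)
E(g, u) = g*u (E(g, u) = u*g + 0 = g*u + 0 = g*u)
C(-2*(-1))*E(5, 6) = (-5*sqrt(2))*(5*6) = -5*sqrt(2)*30 = -150*sqrt(2)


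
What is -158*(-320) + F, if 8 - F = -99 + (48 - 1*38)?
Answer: 50657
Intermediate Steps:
F = 97 (F = 8 - (-99 + (48 - 1*38)) = 8 - (-99 + (48 - 38)) = 8 - (-99 + 10) = 8 - 1*(-89) = 8 + 89 = 97)
-158*(-320) + F = -158*(-320) + 97 = 50560 + 97 = 50657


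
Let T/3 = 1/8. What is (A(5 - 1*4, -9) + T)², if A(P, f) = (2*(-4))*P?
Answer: 3721/64 ≈ 58.141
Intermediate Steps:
T = 3/8 ≈ 0.37500
A(P, f) = -8*P
(A(5 - 1*4, -9) + T)² = (-8*(5 - 1*4) + 3/8)² = (-8*(5 - 4) + 3/8)² = (-8*1 + 3/8)² = (-8 + 3/8)² = (-61/8)² = 3721/64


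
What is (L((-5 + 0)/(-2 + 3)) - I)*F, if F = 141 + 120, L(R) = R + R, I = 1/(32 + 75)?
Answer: -279531/107 ≈ -2612.4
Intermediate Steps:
I = 1/107 ≈ 0.0093458
L(R) = 2*R
F = 261
(L((-5 + 0)/(-2 + 3)) - I)*F = (2*((-5 + 0)/(-2 + 3)) - 1*1/107)*261 = (2*(-5/1) - 1/107)*261 = (2*(-5*1) - 1/107)*261 = (2*(-5) - 1/107)*261 = (-10 - 1/107)*261 = -1071/107*261 = -279531/107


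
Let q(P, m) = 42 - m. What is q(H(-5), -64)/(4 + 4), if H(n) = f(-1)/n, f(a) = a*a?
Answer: 53/4 ≈ 13.250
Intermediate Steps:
f(a) = a**2
H(n) = 1/n (H(n) = (-1)**2/n = 1/n)
q(H(-5), -64)/(4 + 4) = (42 - 1*(-64))/(4 + 4) = (42 + 64)/8 = (1/8)*106 = 53/4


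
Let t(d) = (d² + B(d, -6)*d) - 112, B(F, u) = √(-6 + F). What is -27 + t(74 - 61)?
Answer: 30 + 13*√7 ≈ 64.395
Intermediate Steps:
t(d) = -112 + d² + d*√(-6 + d) (t(d) = (d² + √(-6 + d)*d) - 112 = (d² + d*√(-6 + d)) - 112 = -112 + d² + d*√(-6 + d))
-27 + t(74 - 61) = -27 + (-112 + (74 - 61)² + (74 - 61)*√(-6 + (74 - 61))) = -27 + (-112 + 13² + 13*√(-6 + 13)) = -27 + (-112 + 169 + 13*√7) = -27 + (57 + 13*√7) = 30 + 13*√7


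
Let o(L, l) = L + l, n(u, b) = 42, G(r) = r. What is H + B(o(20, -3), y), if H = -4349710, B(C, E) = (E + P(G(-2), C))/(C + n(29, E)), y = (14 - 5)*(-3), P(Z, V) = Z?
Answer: -256632919/59 ≈ -4.3497e+6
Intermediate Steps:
y = -27 (y = 9*(-3) = -27)
B(C, E) = (-2 + E)/(42 + C) (B(C, E) = (E - 2)/(C + 42) = (-2 + E)/(42 + C))
H + B(o(20, -3), y) = -4349710 + (-2 - 27)/(42 + (20 - 3)) = -4349710 - 29/(42 + 17) = -4349710 - 29/59 = -256632919/59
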